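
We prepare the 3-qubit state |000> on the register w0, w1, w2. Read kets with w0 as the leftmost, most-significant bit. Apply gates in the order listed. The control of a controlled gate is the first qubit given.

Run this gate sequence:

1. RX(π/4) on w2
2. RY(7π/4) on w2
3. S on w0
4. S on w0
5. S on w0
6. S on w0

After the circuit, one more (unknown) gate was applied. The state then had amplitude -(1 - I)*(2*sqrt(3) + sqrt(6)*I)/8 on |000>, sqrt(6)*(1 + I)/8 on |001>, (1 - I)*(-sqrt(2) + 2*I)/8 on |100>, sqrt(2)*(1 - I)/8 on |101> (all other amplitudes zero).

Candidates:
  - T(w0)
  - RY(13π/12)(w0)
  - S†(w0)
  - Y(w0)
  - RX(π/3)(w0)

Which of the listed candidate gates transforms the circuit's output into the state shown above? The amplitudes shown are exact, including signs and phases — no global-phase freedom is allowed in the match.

It was RX(π/3)(w0) that produced the state shown. Key observation: steps 3-6 multiply out to the identity, so the circuit reduces to the remaining gates.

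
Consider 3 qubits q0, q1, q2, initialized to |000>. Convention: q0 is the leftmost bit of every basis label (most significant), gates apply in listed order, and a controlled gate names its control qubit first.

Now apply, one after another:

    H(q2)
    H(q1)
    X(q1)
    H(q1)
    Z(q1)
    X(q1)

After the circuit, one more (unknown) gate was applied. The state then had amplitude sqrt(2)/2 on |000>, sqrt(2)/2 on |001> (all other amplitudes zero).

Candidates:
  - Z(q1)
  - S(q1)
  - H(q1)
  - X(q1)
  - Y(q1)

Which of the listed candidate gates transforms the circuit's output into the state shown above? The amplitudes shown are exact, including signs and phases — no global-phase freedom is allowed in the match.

It was X(q1) that produced the state shown.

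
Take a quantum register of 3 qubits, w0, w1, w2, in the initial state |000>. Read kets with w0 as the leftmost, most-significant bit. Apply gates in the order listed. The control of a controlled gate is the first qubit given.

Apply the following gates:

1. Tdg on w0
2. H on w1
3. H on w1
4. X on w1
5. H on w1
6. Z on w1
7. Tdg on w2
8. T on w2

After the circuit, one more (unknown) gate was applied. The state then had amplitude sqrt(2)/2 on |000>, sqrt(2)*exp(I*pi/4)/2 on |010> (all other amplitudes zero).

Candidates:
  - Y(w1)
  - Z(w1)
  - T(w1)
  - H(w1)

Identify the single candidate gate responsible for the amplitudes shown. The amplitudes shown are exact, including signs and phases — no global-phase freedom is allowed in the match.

The applied gate was T(w1).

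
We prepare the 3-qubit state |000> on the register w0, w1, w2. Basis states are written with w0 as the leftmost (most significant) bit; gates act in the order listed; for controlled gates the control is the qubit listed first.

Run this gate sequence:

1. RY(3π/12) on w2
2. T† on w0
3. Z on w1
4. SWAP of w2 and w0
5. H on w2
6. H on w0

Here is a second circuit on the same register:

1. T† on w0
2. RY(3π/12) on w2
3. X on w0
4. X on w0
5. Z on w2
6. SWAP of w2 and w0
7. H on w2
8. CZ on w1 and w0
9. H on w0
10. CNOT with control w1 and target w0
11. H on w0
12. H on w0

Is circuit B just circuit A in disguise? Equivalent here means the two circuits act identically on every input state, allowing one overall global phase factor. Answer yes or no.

No, they are not equivalent — no single phase factor reconciles the two unitaries.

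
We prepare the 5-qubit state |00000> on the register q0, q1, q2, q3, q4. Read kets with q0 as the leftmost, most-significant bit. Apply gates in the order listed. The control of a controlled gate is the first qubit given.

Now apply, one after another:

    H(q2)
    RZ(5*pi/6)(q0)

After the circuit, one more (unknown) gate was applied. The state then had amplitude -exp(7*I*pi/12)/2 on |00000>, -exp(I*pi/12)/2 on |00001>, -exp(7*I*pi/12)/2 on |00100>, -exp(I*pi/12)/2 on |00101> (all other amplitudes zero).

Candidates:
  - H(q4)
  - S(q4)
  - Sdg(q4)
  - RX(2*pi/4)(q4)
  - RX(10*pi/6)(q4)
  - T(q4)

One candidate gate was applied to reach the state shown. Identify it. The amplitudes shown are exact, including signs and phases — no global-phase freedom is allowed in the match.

The applied gate was RX(2*pi/4)(q4).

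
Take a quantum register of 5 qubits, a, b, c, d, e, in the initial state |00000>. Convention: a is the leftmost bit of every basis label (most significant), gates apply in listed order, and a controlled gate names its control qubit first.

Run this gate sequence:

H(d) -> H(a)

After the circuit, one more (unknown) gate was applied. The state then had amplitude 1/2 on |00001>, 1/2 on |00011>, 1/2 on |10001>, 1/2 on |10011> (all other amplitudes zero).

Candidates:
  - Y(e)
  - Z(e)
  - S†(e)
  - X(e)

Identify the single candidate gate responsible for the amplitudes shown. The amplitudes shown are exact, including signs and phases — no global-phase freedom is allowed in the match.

It was X(e) that produced the state shown.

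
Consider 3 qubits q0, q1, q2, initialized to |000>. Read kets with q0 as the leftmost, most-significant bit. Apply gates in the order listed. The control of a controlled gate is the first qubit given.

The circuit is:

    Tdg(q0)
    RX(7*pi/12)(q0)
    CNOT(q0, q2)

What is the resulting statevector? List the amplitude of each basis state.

The resulting statevector has amplitude -sqrt(2 - sqrt(2))/4 + sqrt(3*sqrt(2) + 6)/4 on |000>, -I*sqrt(sqrt(2) + 2)/4 - I*sqrt(6 - 3*sqrt(2))/4 on |101>, and 0 on every other basis state.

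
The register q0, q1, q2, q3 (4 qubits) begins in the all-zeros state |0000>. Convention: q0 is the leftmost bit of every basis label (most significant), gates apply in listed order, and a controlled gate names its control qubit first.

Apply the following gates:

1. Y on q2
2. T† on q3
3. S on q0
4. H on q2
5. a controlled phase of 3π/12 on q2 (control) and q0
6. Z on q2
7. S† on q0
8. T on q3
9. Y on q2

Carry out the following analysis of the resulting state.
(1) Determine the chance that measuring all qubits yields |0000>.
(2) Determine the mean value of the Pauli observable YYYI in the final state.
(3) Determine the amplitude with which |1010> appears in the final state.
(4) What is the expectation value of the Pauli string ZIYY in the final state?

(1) A full measurement returns |0000> with probability 1/2.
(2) In the final state, YYYI has expectation 0.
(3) |1010> carries amplitude 0 in the final state.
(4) In the final state, ZIYY has expectation 0.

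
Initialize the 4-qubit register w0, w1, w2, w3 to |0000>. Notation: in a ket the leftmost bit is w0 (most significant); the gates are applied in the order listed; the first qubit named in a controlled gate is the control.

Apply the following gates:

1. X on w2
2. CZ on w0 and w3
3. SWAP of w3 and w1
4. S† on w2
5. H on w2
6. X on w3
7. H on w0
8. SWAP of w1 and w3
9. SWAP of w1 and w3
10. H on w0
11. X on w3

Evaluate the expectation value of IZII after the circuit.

The observable IZII averages to 1. Key observation: steps 6-11 multiply out to the identity, so the circuit reduces to the remaining gates.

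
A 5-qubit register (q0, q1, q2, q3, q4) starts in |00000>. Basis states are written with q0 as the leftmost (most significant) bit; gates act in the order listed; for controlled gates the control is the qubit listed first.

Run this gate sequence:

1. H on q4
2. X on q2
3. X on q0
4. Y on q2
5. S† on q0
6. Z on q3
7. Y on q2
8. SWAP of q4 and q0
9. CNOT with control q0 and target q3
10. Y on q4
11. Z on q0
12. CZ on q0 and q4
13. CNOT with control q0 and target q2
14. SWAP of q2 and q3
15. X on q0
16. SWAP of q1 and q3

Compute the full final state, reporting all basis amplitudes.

The final amplitudes are sqrt(2)/2 on |00100>, -sqrt(2)/2 on |11000>, and 0 on every other basis state.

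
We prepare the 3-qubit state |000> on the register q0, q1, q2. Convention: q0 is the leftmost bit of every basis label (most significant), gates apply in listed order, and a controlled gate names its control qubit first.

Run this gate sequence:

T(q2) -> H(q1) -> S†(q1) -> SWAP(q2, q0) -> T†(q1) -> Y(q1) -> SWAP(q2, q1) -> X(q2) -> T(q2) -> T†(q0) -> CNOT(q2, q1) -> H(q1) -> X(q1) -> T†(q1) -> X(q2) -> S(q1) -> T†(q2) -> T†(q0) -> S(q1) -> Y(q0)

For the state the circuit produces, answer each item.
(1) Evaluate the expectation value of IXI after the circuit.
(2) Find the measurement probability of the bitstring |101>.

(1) In the final state, IXI has expectation 0.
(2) The probability of measuring |101> is 1/4.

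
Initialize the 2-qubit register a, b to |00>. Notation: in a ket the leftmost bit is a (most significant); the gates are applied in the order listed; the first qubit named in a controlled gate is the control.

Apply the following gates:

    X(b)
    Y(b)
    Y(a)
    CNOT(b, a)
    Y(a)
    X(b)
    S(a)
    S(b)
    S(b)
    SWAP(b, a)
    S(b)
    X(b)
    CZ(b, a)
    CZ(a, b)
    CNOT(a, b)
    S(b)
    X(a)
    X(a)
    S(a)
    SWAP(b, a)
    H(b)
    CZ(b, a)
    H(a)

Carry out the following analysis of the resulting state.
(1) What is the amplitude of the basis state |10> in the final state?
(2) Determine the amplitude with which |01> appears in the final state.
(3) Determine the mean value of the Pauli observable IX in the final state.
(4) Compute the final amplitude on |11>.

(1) The final state's coefficient on |10> equals -1/2.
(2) |01> carries amplitude 1/2 in the final state.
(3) The observable IX averages to -1.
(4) |11> carries amplitude 1/2 in the final state.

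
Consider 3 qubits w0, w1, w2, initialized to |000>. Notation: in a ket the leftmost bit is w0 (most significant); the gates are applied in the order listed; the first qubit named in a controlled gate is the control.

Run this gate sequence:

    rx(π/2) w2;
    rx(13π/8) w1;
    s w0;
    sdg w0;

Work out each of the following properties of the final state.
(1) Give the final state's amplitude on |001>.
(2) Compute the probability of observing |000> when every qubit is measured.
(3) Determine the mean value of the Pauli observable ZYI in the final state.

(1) The amplitude on |001> is sqrt(2)*I*cos(3*pi/16)/2.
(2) Outcome |000> occurs with probability sqrt(2 - sqrt(2))/8 + 1/4.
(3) In the final state, ZYI has expectation sqrt(sqrt(2) + 2)/2.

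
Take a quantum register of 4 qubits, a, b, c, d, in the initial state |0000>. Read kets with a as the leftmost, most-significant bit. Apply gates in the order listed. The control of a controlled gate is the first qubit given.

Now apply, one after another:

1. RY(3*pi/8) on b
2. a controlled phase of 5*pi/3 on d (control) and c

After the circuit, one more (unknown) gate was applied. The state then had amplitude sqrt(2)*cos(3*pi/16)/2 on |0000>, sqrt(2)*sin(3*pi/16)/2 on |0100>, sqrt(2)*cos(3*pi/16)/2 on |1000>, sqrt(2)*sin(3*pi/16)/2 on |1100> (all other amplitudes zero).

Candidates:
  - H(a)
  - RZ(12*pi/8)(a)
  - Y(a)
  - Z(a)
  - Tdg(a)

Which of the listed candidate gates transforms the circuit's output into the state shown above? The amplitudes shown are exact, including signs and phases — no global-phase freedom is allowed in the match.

The unique candidate consistent with the amplitudes is H(a).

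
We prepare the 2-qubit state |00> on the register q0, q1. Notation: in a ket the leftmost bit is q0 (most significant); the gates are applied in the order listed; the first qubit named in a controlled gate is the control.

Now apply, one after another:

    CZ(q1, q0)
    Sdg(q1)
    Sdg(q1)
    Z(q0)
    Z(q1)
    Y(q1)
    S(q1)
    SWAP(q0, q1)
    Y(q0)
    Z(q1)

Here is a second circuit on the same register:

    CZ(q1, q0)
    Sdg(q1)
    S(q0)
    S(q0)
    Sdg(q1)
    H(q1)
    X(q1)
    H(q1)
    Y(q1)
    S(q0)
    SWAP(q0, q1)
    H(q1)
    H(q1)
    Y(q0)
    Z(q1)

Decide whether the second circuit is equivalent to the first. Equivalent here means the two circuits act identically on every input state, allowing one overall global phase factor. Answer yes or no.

No, they are not equivalent — no single phase factor reconciles the two unitaries.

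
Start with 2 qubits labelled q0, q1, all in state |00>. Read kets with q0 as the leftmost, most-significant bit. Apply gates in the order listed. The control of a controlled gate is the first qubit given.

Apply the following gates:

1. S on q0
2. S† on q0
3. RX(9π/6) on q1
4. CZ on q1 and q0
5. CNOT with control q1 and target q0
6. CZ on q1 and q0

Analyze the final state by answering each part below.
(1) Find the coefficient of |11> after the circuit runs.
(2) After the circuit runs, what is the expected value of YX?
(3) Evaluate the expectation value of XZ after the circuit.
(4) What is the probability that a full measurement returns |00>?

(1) The final state's coefficient on |11> equals sqrt(2)*I/2. Key observation: the block from step 1 through step 2 cancels to the identity and can be dropped.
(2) The observable YX averages to -1.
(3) The observable XZ averages to 0.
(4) A full measurement returns |00> with probability 1/2.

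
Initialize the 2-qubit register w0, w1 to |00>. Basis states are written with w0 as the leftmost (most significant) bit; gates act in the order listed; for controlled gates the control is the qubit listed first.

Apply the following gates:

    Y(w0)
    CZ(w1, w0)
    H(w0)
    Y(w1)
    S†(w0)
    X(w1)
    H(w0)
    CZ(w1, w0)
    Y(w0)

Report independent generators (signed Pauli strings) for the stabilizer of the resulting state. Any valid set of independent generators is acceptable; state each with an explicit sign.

The final state is stabilized by the group generated by -YI, +IZ; other independent generating sets are equally valid.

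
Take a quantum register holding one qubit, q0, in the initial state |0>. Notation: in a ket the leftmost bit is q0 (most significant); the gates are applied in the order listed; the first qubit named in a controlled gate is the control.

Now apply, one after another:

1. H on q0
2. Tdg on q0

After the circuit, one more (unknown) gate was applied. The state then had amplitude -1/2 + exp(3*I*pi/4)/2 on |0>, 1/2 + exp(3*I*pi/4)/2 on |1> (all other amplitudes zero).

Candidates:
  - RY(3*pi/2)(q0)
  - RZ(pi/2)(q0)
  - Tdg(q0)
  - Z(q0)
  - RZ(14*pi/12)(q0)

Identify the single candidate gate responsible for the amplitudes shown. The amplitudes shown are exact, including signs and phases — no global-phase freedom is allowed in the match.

The unique candidate consistent with the amplitudes is RY(3*pi/2)(q0).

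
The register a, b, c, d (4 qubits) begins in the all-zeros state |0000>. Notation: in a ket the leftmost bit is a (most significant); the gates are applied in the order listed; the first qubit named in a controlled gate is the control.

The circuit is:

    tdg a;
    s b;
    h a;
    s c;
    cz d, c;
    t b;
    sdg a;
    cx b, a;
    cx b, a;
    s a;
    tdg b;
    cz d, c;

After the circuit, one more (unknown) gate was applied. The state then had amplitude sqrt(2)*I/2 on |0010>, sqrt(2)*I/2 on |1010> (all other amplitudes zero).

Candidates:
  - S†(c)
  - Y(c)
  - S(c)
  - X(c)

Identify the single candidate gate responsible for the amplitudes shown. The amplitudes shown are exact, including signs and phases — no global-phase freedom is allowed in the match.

It was Y(c) that produced the state shown. Key observation: gates 5-12 undo each other exactly, leaving only the rest of the circuit to track.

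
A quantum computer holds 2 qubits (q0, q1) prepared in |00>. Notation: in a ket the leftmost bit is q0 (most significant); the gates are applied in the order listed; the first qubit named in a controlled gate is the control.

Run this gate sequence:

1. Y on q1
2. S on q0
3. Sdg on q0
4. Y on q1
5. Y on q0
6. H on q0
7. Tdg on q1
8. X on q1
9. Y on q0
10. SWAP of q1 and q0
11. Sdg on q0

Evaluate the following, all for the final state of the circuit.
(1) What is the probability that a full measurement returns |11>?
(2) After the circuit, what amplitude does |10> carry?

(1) Outcome |11> occurs with probability 1/2. Key observation: steps 2-3 multiply out to the identity, so the circuit reduces to the remaining gates.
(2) |10> carries amplitude sqrt(2)*I/2 in the final state.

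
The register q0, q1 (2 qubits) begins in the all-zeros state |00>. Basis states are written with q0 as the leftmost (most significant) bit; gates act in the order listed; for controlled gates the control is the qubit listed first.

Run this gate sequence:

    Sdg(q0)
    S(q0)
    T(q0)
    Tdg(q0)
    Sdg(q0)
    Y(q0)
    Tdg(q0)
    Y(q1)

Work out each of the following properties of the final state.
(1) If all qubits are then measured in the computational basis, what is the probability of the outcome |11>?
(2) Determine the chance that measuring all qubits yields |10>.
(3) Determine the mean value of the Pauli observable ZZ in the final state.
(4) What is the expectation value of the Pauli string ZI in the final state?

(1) The probability of measuring |11> is 1.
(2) The probability of measuring |10> is 0.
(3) In the final state, ZZ has expectation 1.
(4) The observable ZI averages to -1.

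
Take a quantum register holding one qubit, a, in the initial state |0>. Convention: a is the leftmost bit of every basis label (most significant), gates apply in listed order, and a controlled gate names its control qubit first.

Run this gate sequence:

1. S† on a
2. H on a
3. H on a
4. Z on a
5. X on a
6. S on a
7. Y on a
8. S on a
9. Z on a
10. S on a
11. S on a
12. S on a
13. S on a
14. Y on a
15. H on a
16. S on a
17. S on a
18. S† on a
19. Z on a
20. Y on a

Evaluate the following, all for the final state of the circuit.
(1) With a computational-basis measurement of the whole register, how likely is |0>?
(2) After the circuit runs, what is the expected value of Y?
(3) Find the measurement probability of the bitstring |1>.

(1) The probability of measuring |0> is 1/2.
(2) The expectation value of Y is 1.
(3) The probability of measuring |1> is 1/2.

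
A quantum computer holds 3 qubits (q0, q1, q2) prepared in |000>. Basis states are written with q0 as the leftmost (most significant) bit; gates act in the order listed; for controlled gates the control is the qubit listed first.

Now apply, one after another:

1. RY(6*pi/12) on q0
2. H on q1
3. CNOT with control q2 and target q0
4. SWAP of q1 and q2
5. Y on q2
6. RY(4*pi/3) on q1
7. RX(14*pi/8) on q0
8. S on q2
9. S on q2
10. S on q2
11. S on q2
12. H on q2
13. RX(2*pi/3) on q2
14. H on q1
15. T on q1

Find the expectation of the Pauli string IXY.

The expectation value of IXY is -sqrt(6)/8. Key observation: steps 8-11 multiply out to the identity, so the circuit reduces to the remaining gates.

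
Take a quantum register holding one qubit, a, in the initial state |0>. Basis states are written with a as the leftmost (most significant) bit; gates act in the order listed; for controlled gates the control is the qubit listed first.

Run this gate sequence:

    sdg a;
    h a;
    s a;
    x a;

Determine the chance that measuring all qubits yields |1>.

Outcome |1> occurs with probability 1/2.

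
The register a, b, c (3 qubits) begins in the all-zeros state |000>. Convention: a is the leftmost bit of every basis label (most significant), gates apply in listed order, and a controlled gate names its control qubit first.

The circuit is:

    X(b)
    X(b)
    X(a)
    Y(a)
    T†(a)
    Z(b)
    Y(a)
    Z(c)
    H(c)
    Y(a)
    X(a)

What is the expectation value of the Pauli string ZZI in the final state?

The expectation value of ZZI is -1.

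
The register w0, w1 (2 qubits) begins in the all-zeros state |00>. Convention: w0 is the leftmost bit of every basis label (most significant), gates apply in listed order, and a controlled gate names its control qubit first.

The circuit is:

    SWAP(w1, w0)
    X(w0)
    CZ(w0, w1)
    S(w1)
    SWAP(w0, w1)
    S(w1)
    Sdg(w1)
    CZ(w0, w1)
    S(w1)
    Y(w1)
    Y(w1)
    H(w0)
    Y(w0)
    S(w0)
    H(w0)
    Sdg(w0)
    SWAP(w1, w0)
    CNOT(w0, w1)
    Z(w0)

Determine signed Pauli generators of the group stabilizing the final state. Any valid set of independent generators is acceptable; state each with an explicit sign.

One valid set of independent stabilizer generators is +IX, -ZI (any independent generating set of the same group is equally correct).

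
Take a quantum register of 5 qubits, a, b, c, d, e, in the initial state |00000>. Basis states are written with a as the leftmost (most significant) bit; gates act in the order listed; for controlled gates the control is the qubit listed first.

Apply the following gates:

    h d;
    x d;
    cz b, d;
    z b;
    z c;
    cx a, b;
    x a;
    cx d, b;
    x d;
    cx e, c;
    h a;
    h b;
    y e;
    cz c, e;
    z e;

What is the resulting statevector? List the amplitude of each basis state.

The final amplitudes are -sqrt(2)*I/4 on |00001>, -sqrt(2)*I/4 on |00011>, sqrt(2)*I/4 on |01001>, -sqrt(2)*I/4 on |01011>, sqrt(2)*I/4 on |10001>, sqrt(2)*I/4 on |10011>, -sqrt(2)*I/4 on |11001>, sqrt(2)*I/4 on |11011>, and 0 on every other basis state.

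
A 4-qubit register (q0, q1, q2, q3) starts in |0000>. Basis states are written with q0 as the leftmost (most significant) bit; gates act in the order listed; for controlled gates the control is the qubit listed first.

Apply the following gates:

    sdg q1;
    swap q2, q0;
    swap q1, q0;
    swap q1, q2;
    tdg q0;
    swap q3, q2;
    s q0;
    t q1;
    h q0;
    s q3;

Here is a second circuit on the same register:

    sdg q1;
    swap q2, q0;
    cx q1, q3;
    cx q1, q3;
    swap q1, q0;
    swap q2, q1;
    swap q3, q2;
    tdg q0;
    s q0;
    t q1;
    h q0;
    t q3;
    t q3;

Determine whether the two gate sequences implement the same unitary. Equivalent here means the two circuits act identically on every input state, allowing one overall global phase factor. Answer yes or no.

Yes, they are equivalent — the unitaries differ by at most a global phase.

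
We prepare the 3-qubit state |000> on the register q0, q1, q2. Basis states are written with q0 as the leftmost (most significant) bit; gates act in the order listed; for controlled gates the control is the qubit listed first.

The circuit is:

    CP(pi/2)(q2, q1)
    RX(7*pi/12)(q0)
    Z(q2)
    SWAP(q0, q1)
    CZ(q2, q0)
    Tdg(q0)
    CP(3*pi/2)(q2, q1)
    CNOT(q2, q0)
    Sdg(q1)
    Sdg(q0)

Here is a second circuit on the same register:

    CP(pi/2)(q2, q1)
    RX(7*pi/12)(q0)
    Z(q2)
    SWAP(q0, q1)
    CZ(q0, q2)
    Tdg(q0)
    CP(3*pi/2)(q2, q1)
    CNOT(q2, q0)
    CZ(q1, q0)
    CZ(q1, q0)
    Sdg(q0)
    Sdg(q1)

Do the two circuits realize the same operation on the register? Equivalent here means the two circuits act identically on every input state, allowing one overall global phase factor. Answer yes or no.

Yes — the two circuits implement the same unitary up to a global phase.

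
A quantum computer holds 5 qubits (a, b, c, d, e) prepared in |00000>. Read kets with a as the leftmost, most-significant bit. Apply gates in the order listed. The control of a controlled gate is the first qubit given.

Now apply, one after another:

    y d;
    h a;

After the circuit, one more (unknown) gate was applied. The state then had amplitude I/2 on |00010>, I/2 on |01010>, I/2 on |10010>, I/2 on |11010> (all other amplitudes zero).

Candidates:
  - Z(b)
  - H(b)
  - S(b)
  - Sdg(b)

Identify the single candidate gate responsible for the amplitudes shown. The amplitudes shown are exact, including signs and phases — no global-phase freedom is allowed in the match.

The applied gate was H(b).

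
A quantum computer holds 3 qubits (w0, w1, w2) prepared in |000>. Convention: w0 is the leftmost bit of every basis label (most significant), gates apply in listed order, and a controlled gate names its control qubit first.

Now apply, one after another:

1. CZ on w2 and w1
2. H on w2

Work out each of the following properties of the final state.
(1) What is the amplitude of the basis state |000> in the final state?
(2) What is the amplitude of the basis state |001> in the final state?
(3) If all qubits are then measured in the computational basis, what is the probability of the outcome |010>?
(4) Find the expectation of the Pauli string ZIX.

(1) |000> carries amplitude sqrt(2)/2 in the final state.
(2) The final state's coefficient on |001> equals sqrt(2)/2.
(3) Outcome |010> occurs with probability 0.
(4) The observable ZIX averages to 1.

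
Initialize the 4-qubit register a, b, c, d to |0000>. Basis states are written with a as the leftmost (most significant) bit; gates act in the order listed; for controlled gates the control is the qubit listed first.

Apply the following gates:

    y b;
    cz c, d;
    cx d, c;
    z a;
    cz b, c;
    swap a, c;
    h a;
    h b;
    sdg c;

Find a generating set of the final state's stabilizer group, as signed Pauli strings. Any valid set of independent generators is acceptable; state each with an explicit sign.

One valid set of independent stabilizer generators is +XIII, -IXII, +IIZI, +IIIZ (any independent generating set of the same group is equally correct).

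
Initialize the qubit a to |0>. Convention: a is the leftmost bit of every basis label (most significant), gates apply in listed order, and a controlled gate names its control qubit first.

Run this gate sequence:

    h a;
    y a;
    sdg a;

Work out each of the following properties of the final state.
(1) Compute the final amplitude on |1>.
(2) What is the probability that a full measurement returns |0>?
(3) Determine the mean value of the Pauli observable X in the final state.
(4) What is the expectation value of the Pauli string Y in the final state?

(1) The final state's coefficient on |1> equals sqrt(2)/2.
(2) The probability of measuring |0> is 1/2.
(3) The expectation value of X is 0.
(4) The expectation value of Y is 1.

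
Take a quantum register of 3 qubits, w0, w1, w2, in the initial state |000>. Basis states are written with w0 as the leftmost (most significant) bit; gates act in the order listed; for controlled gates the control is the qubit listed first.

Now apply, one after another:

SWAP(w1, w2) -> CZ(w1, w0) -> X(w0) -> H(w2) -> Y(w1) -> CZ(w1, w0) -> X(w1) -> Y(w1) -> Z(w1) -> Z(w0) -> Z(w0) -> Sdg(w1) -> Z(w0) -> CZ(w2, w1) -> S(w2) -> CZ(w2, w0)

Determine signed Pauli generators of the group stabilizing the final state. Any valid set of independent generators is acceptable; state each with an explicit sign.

The stabilizer group can be generated by +IIY, -ZII, -IZI, among other valid generating sets.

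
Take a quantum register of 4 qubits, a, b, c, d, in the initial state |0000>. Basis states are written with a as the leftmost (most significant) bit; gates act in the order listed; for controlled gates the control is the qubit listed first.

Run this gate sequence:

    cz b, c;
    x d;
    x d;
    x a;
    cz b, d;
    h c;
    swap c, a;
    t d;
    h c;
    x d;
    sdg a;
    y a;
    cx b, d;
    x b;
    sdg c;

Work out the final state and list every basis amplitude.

The final amplitudes are -1/2 on |0101>, -I/2 on |0111>, I/2 on |1101>, -1/2 on |1111>, and 0 on every other basis state. Key observation: the block from step 2 through step 3 cancels to the identity and can be dropped.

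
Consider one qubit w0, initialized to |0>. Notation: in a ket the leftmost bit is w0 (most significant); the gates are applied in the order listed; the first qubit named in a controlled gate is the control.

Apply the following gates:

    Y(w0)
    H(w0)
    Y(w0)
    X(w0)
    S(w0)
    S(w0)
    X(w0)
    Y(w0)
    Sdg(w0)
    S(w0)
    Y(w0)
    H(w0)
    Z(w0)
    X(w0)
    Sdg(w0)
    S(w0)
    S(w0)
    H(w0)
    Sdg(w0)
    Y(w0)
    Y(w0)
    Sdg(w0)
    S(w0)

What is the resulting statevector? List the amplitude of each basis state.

After the circuit, the state carries amplitude -sqrt(2)/2 on |0>, sqrt(2)*I/2 on |1>.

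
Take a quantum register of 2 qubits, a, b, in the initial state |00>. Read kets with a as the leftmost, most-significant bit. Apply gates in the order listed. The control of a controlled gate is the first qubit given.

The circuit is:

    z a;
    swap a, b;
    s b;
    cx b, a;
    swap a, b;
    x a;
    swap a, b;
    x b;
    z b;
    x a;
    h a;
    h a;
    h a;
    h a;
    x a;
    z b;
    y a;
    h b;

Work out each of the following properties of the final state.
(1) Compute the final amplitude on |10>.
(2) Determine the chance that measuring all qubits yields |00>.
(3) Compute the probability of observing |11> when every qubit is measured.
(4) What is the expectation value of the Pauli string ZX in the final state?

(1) |10> carries amplitude sqrt(2)*I/2 in the final state. Key observation: steps 9-16 multiply out to the identity, so the circuit reduces to the remaining gates.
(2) A full measurement returns |00> with probability 0.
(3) The probability of measuring |11> is 1/2.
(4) In the final state, ZX has expectation -1.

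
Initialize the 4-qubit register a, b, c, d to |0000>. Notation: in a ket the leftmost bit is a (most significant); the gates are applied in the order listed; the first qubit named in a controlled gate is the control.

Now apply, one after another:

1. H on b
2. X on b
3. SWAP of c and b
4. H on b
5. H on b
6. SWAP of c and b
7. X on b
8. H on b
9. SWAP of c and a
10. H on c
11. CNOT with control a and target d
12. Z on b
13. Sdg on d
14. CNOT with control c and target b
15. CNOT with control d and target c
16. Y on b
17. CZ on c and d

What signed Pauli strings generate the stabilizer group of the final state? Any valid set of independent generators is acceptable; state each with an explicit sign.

One valid set of independent stabilizer generators is -IXXI, +ZIII, -IZZI, +IIIZ (any independent generating set of the same group is equally correct). Key observation: steps 1-8 multiply out to the identity, so the circuit reduces to the remaining gates.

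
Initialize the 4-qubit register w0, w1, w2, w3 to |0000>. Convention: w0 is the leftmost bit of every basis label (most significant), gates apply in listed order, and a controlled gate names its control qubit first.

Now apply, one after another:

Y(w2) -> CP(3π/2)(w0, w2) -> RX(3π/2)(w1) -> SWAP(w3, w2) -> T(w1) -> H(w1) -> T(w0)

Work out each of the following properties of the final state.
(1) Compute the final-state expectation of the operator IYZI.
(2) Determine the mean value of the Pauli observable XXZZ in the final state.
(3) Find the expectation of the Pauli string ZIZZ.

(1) In the final state, IYZI has expectation -sqrt(2)/2.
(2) The observable XXZZ averages to 0.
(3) The observable ZIZZ averages to -1.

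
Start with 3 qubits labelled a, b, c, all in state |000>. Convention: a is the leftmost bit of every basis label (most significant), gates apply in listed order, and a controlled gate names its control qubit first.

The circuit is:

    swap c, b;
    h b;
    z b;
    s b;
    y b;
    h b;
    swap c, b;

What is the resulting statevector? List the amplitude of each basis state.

The final amplitudes are -1/2 + I/2 on |000>, -1/2 - I/2 on |001>, and 0 on every other basis state.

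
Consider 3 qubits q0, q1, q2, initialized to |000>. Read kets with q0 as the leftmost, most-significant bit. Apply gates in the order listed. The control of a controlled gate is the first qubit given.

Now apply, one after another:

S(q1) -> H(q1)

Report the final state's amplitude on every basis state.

The resulting statevector has amplitude sqrt(2)/2 on |000>, sqrt(2)/2 on |010>, and 0 on every other basis state.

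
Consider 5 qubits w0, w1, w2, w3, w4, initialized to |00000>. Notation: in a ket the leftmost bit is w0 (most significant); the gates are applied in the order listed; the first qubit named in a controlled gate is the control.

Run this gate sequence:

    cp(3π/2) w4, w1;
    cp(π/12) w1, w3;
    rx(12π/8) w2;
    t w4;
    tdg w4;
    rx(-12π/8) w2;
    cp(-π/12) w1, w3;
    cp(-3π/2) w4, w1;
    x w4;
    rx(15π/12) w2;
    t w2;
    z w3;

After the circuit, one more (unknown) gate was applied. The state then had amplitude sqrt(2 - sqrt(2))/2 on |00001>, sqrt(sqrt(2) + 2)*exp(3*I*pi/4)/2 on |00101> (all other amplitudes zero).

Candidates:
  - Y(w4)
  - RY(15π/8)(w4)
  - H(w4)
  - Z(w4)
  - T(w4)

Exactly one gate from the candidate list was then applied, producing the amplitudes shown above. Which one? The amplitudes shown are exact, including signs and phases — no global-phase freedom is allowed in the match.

It was Z(w4) that produced the state shown.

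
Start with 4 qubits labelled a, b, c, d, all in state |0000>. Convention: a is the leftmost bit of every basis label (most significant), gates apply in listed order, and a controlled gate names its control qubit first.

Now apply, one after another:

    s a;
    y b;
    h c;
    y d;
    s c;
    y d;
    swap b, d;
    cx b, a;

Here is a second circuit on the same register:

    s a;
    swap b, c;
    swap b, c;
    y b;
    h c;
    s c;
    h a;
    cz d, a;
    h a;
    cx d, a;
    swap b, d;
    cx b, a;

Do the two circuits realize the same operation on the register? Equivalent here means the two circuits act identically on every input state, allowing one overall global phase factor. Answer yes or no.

Yes: on every input state the two circuits agree up to one overall phase factor.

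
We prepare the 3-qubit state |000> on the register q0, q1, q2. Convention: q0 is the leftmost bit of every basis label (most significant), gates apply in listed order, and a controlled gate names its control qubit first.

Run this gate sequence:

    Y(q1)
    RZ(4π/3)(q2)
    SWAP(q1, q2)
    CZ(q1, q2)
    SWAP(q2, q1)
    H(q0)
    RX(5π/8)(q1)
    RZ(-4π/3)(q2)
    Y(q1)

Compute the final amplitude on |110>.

The amplitude on |110> is sqrt(2)*I*sin(5*pi/16)/2.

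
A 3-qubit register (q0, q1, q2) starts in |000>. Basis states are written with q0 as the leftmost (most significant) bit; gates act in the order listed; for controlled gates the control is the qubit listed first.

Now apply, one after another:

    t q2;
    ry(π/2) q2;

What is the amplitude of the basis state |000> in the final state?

The amplitude on |000> is sqrt(2)/2.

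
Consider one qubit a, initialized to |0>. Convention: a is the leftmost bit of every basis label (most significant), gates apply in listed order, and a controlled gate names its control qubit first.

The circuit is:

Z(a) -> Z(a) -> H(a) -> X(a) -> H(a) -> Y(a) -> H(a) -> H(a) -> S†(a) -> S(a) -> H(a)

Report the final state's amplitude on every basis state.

The final amplitudes are sqrt(2)*I/2 on |0>, -sqrt(2)*I/2 on |1>.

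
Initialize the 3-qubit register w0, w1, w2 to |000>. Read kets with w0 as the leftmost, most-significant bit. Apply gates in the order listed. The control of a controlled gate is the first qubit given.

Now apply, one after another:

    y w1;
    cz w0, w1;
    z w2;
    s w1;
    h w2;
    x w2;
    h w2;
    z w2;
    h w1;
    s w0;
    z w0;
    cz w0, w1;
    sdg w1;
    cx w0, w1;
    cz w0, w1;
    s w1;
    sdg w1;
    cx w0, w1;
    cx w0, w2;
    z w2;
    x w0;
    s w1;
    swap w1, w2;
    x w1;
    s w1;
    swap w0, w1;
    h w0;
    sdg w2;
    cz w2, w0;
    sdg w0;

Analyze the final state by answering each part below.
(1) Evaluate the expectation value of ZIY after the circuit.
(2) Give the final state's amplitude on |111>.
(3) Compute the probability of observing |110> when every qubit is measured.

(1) The observable ZIY averages to 1.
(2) The amplitude on |111> is -I/2.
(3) A full measurement returns |110> with probability 1/4.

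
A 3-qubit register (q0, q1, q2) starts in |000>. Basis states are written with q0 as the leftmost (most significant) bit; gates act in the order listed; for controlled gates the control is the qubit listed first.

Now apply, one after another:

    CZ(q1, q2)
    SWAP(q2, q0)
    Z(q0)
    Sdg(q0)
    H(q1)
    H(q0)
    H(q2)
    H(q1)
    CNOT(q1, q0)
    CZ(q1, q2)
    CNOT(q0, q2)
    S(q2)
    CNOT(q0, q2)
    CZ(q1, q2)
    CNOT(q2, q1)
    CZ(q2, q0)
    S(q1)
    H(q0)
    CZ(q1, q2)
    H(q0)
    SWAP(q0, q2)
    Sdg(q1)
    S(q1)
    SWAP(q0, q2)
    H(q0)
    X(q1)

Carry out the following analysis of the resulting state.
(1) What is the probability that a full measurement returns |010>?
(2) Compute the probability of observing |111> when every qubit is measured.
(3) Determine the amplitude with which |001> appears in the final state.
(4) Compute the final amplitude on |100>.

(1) Outcome |010> occurs with probability 1/4. Key observation: steps 20-25 multiply out to the identity, so the circuit reduces to the remaining gates.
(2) Outcome |111> occurs with probability 0.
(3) The amplitude on |001> is sqrt(2)*(1 + I)/4.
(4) |100> carries amplitude 0 in the final state.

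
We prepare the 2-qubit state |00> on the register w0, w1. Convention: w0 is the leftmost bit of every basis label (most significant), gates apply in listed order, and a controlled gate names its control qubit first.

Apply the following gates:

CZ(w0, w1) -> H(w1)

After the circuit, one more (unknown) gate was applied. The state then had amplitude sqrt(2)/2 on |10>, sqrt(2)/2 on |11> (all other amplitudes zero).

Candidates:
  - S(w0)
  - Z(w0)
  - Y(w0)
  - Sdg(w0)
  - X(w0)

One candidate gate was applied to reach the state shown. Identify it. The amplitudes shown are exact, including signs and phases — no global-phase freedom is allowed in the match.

The unique candidate consistent with the amplitudes is X(w0).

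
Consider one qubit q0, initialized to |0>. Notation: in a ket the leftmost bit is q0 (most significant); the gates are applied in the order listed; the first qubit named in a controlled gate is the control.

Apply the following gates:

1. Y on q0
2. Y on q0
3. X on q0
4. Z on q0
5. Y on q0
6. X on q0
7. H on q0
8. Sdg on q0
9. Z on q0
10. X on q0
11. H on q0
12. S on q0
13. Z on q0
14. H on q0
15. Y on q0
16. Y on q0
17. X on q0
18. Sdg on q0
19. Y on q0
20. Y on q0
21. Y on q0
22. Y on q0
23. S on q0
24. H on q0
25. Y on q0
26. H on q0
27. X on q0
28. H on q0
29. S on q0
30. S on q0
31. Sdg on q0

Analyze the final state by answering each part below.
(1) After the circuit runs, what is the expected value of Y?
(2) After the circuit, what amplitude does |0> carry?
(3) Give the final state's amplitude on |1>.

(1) In the final state, Y has expectation 1.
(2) The final state's coefficient on |0> equals 1/2 - I/2.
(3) |1> carries amplitude 1/2 + I/2 in the final state.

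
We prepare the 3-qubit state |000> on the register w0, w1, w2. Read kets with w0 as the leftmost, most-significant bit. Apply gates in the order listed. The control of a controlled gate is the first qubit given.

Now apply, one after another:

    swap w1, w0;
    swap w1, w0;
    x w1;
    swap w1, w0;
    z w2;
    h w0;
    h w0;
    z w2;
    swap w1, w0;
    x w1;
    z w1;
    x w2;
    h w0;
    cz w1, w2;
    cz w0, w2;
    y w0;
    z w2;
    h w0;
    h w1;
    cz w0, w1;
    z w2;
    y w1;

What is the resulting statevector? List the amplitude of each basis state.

After the circuit, the state carries amplitude sqrt(2)/2 on |001>, -sqrt(2)/2 on |011>, and 0 on every other basis state.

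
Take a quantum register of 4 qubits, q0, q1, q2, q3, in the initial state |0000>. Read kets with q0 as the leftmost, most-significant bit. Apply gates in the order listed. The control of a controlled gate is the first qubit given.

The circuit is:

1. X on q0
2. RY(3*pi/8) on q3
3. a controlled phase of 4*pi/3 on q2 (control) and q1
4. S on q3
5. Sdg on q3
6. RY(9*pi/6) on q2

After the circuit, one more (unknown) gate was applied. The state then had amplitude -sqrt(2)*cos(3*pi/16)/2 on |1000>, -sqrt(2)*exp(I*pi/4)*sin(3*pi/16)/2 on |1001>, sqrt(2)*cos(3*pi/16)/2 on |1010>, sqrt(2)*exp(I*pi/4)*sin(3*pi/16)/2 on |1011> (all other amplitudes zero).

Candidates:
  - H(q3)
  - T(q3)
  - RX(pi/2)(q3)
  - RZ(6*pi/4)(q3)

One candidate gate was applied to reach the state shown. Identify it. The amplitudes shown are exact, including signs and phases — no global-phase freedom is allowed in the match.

The unique candidate consistent with the amplitudes is T(q3). Key observation: gates 4-5 undo each other exactly, leaving only the rest of the circuit to track.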